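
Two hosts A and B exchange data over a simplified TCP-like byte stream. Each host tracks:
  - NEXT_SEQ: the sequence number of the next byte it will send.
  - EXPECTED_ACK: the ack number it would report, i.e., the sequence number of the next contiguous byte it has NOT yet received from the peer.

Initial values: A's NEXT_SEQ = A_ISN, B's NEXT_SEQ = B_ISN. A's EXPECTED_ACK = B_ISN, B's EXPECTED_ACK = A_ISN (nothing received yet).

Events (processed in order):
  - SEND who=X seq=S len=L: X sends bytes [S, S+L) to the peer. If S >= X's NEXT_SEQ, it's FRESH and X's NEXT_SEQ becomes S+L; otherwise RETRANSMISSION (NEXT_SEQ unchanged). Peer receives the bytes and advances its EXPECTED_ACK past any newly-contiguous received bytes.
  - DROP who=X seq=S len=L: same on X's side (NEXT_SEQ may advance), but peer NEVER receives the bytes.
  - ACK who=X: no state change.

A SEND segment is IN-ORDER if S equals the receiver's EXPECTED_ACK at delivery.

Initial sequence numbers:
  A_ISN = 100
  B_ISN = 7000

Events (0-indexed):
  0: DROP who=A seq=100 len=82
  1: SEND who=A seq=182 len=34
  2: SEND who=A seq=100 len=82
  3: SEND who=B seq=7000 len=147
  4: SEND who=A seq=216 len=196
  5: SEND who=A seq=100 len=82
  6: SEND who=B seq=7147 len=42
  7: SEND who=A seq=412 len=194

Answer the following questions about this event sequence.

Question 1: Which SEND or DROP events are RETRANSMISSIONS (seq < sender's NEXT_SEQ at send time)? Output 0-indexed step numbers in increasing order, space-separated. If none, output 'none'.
Answer: 2 5

Derivation:
Step 0: DROP seq=100 -> fresh
Step 1: SEND seq=182 -> fresh
Step 2: SEND seq=100 -> retransmit
Step 3: SEND seq=7000 -> fresh
Step 4: SEND seq=216 -> fresh
Step 5: SEND seq=100 -> retransmit
Step 6: SEND seq=7147 -> fresh
Step 7: SEND seq=412 -> fresh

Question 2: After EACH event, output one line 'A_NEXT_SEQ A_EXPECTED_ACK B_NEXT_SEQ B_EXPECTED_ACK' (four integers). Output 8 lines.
182 7000 7000 100
216 7000 7000 100
216 7000 7000 216
216 7147 7147 216
412 7147 7147 412
412 7147 7147 412
412 7189 7189 412
606 7189 7189 606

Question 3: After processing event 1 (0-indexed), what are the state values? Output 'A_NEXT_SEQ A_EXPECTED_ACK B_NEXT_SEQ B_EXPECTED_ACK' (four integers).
After event 0: A_seq=182 A_ack=7000 B_seq=7000 B_ack=100
After event 1: A_seq=216 A_ack=7000 B_seq=7000 B_ack=100

216 7000 7000 100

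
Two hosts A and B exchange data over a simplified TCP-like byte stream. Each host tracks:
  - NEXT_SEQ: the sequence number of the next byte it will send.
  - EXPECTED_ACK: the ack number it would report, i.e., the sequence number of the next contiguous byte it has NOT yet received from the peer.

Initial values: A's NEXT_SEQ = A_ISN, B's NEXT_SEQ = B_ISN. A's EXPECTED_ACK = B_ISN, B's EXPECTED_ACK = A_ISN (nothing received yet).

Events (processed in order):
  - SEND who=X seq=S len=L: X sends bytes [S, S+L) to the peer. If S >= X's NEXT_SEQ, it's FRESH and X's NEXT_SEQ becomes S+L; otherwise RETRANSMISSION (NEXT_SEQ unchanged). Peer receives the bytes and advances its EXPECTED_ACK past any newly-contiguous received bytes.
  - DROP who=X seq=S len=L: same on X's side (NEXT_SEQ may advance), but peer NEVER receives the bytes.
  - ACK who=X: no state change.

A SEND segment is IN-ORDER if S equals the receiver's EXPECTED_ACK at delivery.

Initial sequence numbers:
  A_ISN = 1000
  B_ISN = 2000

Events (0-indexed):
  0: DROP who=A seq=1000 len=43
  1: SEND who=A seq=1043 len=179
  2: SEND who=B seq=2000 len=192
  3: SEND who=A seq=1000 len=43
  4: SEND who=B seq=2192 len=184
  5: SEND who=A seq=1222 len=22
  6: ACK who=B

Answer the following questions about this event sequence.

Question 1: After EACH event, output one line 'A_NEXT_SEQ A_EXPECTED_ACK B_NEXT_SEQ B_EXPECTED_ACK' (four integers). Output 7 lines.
1043 2000 2000 1000
1222 2000 2000 1000
1222 2192 2192 1000
1222 2192 2192 1222
1222 2376 2376 1222
1244 2376 2376 1244
1244 2376 2376 1244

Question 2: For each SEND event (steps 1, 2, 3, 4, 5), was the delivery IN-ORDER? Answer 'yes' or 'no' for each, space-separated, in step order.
Step 1: SEND seq=1043 -> out-of-order
Step 2: SEND seq=2000 -> in-order
Step 3: SEND seq=1000 -> in-order
Step 4: SEND seq=2192 -> in-order
Step 5: SEND seq=1222 -> in-order

Answer: no yes yes yes yes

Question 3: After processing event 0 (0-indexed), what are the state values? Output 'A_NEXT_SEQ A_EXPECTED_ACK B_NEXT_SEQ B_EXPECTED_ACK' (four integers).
After event 0: A_seq=1043 A_ack=2000 B_seq=2000 B_ack=1000

1043 2000 2000 1000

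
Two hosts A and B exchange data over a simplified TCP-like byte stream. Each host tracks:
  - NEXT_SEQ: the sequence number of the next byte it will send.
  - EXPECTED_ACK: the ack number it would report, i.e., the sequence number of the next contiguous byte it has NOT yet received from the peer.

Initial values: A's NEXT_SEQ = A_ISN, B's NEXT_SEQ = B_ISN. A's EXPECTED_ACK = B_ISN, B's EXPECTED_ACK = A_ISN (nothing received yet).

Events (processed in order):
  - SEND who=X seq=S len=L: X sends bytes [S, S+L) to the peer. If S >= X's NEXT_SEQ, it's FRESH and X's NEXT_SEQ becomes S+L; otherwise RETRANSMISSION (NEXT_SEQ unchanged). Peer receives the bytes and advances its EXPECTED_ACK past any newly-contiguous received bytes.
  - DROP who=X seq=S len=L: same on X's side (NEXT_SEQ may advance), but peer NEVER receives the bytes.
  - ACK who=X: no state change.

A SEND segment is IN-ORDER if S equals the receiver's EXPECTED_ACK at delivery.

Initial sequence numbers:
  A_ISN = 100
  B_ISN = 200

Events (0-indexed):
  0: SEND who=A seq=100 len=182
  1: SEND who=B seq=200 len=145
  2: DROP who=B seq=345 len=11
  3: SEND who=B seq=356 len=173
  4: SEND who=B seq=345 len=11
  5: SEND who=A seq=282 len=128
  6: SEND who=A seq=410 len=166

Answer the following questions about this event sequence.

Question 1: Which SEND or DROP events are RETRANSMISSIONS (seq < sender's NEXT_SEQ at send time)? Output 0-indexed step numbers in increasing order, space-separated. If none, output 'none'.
Step 0: SEND seq=100 -> fresh
Step 1: SEND seq=200 -> fresh
Step 2: DROP seq=345 -> fresh
Step 3: SEND seq=356 -> fresh
Step 4: SEND seq=345 -> retransmit
Step 5: SEND seq=282 -> fresh
Step 6: SEND seq=410 -> fresh

Answer: 4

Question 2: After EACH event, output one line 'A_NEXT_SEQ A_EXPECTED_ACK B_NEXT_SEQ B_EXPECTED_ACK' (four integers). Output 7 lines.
282 200 200 282
282 345 345 282
282 345 356 282
282 345 529 282
282 529 529 282
410 529 529 410
576 529 529 576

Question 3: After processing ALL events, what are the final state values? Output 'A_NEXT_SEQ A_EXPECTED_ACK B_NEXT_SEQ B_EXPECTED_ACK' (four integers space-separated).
Answer: 576 529 529 576

Derivation:
After event 0: A_seq=282 A_ack=200 B_seq=200 B_ack=282
After event 1: A_seq=282 A_ack=345 B_seq=345 B_ack=282
After event 2: A_seq=282 A_ack=345 B_seq=356 B_ack=282
After event 3: A_seq=282 A_ack=345 B_seq=529 B_ack=282
After event 4: A_seq=282 A_ack=529 B_seq=529 B_ack=282
After event 5: A_seq=410 A_ack=529 B_seq=529 B_ack=410
After event 6: A_seq=576 A_ack=529 B_seq=529 B_ack=576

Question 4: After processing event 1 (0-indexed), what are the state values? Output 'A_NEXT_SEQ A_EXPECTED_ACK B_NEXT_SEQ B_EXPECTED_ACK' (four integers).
After event 0: A_seq=282 A_ack=200 B_seq=200 B_ack=282
After event 1: A_seq=282 A_ack=345 B_seq=345 B_ack=282

282 345 345 282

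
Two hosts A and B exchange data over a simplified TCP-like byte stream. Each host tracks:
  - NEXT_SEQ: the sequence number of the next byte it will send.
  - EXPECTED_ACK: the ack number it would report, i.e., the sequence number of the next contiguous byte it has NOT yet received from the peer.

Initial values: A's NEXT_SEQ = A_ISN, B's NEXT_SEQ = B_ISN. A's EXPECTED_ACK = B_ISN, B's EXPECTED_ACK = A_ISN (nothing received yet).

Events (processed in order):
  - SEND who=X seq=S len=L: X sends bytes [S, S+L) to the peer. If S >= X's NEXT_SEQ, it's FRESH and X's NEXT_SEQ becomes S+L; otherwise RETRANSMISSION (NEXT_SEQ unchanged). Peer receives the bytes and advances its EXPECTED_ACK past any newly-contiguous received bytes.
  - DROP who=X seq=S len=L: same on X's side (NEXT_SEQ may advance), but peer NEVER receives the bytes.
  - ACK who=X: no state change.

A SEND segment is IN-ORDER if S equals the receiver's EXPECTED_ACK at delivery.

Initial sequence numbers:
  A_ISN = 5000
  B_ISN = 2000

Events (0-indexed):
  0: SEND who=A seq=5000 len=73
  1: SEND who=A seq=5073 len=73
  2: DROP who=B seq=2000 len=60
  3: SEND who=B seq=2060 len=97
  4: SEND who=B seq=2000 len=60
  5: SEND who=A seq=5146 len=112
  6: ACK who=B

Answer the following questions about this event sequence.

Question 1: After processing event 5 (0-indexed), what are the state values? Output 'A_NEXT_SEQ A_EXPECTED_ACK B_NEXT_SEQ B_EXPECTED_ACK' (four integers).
After event 0: A_seq=5073 A_ack=2000 B_seq=2000 B_ack=5073
After event 1: A_seq=5146 A_ack=2000 B_seq=2000 B_ack=5146
After event 2: A_seq=5146 A_ack=2000 B_seq=2060 B_ack=5146
After event 3: A_seq=5146 A_ack=2000 B_seq=2157 B_ack=5146
After event 4: A_seq=5146 A_ack=2157 B_seq=2157 B_ack=5146
After event 5: A_seq=5258 A_ack=2157 B_seq=2157 B_ack=5258

5258 2157 2157 5258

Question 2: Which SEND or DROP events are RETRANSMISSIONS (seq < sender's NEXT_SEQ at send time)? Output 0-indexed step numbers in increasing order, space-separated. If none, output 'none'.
Answer: 4

Derivation:
Step 0: SEND seq=5000 -> fresh
Step 1: SEND seq=5073 -> fresh
Step 2: DROP seq=2000 -> fresh
Step 3: SEND seq=2060 -> fresh
Step 4: SEND seq=2000 -> retransmit
Step 5: SEND seq=5146 -> fresh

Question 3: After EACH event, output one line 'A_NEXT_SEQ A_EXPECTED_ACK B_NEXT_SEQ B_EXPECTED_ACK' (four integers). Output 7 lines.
5073 2000 2000 5073
5146 2000 2000 5146
5146 2000 2060 5146
5146 2000 2157 5146
5146 2157 2157 5146
5258 2157 2157 5258
5258 2157 2157 5258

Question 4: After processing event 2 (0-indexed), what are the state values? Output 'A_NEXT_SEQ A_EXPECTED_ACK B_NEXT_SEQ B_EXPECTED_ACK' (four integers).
After event 0: A_seq=5073 A_ack=2000 B_seq=2000 B_ack=5073
After event 1: A_seq=5146 A_ack=2000 B_seq=2000 B_ack=5146
After event 2: A_seq=5146 A_ack=2000 B_seq=2060 B_ack=5146

5146 2000 2060 5146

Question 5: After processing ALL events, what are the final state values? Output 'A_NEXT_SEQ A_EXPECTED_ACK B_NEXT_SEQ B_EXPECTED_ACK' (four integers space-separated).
After event 0: A_seq=5073 A_ack=2000 B_seq=2000 B_ack=5073
After event 1: A_seq=5146 A_ack=2000 B_seq=2000 B_ack=5146
After event 2: A_seq=5146 A_ack=2000 B_seq=2060 B_ack=5146
After event 3: A_seq=5146 A_ack=2000 B_seq=2157 B_ack=5146
After event 4: A_seq=5146 A_ack=2157 B_seq=2157 B_ack=5146
After event 5: A_seq=5258 A_ack=2157 B_seq=2157 B_ack=5258
After event 6: A_seq=5258 A_ack=2157 B_seq=2157 B_ack=5258

Answer: 5258 2157 2157 5258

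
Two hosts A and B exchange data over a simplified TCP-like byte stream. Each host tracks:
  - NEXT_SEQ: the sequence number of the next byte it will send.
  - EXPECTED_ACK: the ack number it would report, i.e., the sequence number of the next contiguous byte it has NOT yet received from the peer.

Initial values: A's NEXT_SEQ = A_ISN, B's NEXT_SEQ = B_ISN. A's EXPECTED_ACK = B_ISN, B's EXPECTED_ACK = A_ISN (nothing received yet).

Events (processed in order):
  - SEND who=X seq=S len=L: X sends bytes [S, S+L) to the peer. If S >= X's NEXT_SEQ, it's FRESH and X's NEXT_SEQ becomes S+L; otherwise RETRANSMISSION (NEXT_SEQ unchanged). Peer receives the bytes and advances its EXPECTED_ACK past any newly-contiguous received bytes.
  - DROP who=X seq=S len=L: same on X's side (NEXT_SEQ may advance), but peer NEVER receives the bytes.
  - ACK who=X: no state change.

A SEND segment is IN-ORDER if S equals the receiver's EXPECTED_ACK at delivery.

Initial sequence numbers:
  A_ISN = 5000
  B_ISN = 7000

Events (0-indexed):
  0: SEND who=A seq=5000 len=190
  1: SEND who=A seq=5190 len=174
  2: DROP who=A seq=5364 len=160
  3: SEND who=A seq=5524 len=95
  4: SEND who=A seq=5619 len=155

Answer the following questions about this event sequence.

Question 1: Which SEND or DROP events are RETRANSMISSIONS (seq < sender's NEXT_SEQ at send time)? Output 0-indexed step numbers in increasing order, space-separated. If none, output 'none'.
Step 0: SEND seq=5000 -> fresh
Step 1: SEND seq=5190 -> fresh
Step 2: DROP seq=5364 -> fresh
Step 3: SEND seq=5524 -> fresh
Step 4: SEND seq=5619 -> fresh

Answer: none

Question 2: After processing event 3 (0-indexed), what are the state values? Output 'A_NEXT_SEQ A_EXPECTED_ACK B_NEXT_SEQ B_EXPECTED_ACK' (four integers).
After event 0: A_seq=5190 A_ack=7000 B_seq=7000 B_ack=5190
After event 1: A_seq=5364 A_ack=7000 B_seq=7000 B_ack=5364
After event 2: A_seq=5524 A_ack=7000 B_seq=7000 B_ack=5364
After event 3: A_seq=5619 A_ack=7000 B_seq=7000 B_ack=5364

5619 7000 7000 5364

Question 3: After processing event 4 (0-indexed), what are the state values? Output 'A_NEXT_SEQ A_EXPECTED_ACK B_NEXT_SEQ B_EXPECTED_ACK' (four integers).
After event 0: A_seq=5190 A_ack=7000 B_seq=7000 B_ack=5190
After event 1: A_seq=5364 A_ack=7000 B_seq=7000 B_ack=5364
After event 2: A_seq=5524 A_ack=7000 B_seq=7000 B_ack=5364
After event 3: A_seq=5619 A_ack=7000 B_seq=7000 B_ack=5364
After event 4: A_seq=5774 A_ack=7000 B_seq=7000 B_ack=5364

5774 7000 7000 5364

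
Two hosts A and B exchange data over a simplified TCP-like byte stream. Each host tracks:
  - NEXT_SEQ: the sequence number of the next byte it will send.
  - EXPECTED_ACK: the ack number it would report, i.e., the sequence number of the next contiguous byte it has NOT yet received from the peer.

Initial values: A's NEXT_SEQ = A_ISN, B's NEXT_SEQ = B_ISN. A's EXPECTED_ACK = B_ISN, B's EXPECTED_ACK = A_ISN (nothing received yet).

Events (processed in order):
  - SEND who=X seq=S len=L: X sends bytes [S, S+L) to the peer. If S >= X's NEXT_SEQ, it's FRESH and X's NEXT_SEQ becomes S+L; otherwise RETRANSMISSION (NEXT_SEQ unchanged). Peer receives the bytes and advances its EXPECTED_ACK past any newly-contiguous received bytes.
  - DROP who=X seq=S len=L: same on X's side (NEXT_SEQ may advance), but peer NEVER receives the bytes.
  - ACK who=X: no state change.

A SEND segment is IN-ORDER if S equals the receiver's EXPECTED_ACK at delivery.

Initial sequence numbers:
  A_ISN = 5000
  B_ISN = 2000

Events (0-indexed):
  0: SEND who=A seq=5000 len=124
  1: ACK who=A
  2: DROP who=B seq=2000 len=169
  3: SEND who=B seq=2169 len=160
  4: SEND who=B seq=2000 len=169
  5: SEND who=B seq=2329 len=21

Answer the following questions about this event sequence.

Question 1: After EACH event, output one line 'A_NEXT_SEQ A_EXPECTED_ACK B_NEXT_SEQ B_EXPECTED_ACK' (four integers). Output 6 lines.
5124 2000 2000 5124
5124 2000 2000 5124
5124 2000 2169 5124
5124 2000 2329 5124
5124 2329 2329 5124
5124 2350 2350 5124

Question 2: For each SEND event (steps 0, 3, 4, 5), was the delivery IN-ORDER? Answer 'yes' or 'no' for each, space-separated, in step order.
Step 0: SEND seq=5000 -> in-order
Step 3: SEND seq=2169 -> out-of-order
Step 4: SEND seq=2000 -> in-order
Step 5: SEND seq=2329 -> in-order

Answer: yes no yes yes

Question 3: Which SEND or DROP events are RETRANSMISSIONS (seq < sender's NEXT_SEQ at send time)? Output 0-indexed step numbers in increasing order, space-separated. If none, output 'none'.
Answer: 4

Derivation:
Step 0: SEND seq=5000 -> fresh
Step 2: DROP seq=2000 -> fresh
Step 3: SEND seq=2169 -> fresh
Step 4: SEND seq=2000 -> retransmit
Step 5: SEND seq=2329 -> fresh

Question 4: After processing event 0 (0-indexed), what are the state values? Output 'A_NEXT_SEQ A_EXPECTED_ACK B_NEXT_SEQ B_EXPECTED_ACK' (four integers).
After event 0: A_seq=5124 A_ack=2000 B_seq=2000 B_ack=5124

5124 2000 2000 5124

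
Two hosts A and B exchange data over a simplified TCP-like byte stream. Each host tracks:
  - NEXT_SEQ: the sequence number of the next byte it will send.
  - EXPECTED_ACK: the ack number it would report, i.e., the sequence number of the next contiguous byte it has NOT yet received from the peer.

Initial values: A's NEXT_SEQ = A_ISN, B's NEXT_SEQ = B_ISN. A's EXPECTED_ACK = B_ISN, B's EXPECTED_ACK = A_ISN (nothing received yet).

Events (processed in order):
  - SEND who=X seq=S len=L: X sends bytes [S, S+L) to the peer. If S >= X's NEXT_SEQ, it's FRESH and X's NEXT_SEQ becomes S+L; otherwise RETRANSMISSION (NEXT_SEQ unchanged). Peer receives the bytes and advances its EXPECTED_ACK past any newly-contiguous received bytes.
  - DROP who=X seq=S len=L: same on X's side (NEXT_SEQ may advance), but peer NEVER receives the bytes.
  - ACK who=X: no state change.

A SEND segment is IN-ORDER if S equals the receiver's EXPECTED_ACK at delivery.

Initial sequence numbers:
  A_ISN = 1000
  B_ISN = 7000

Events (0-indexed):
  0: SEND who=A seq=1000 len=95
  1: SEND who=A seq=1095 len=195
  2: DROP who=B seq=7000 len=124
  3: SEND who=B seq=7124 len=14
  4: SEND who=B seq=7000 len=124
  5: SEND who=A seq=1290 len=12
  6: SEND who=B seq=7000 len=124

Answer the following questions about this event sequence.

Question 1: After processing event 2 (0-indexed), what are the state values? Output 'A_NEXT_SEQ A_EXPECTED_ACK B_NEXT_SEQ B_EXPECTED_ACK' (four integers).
After event 0: A_seq=1095 A_ack=7000 B_seq=7000 B_ack=1095
After event 1: A_seq=1290 A_ack=7000 B_seq=7000 B_ack=1290
After event 2: A_seq=1290 A_ack=7000 B_seq=7124 B_ack=1290

1290 7000 7124 1290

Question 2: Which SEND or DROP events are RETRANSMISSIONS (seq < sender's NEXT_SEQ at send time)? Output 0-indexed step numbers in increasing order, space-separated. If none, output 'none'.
Step 0: SEND seq=1000 -> fresh
Step 1: SEND seq=1095 -> fresh
Step 2: DROP seq=7000 -> fresh
Step 3: SEND seq=7124 -> fresh
Step 4: SEND seq=7000 -> retransmit
Step 5: SEND seq=1290 -> fresh
Step 6: SEND seq=7000 -> retransmit

Answer: 4 6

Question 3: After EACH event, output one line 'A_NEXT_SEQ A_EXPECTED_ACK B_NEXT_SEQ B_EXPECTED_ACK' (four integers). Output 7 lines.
1095 7000 7000 1095
1290 7000 7000 1290
1290 7000 7124 1290
1290 7000 7138 1290
1290 7138 7138 1290
1302 7138 7138 1302
1302 7138 7138 1302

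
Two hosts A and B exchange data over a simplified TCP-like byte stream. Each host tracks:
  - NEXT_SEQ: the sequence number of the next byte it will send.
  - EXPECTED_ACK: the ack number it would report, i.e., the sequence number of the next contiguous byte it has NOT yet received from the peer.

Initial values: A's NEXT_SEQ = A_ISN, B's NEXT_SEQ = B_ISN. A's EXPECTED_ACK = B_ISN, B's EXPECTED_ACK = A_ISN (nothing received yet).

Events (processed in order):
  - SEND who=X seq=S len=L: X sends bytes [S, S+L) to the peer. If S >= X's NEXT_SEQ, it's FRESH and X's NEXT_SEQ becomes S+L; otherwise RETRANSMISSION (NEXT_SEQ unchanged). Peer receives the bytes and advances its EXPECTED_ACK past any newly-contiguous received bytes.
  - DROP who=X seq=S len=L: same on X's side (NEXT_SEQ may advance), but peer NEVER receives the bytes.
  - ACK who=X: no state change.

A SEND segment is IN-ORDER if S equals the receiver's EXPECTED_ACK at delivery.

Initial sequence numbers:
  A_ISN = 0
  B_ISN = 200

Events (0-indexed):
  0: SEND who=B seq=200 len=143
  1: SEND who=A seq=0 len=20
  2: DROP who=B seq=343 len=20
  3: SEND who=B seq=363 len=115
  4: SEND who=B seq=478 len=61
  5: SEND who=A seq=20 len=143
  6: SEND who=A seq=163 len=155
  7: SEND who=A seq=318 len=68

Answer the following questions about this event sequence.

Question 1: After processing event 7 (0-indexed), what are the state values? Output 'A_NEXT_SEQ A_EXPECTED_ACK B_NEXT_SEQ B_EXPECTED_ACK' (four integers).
After event 0: A_seq=0 A_ack=343 B_seq=343 B_ack=0
After event 1: A_seq=20 A_ack=343 B_seq=343 B_ack=20
After event 2: A_seq=20 A_ack=343 B_seq=363 B_ack=20
After event 3: A_seq=20 A_ack=343 B_seq=478 B_ack=20
After event 4: A_seq=20 A_ack=343 B_seq=539 B_ack=20
After event 5: A_seq=163 A_ack=343 B_seq=539 B_ack=163
After event 6: A_seq=318 A_ack=343 B_seq=539 B_ack=318
After event 7: A_seq=386 A_ack=343 B_seq=539 B_ack=386

386 343 539 386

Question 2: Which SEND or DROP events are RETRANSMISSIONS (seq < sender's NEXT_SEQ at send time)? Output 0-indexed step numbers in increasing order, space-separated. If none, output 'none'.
Answer: none

Derivation:
Step 0: SEND seq=200 -> fresh
Step 1: SEND seq=0 -> fresh
Step 2: DROP seq=343 -> fresh
Step 3: SEND seq=363 -> fresh
Step 4: SEND seq=478 -> fresh
Step 5: SEND seq=20 -> fresh
Step 6: SEND seq=163 -> fresh
Step 7: SEND seq=318 -> fresh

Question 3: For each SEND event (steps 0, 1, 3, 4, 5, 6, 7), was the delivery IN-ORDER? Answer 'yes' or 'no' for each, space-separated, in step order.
Step 0: SEND seq=200 -> in-order
Step 1: SEND seq=0 -> in-order
Step 3: SEND seq=363 -> out-of-order
Step 4: SEND seq=478 -> out-of-order
Step 5: SEND seq=20 -> in-order
Step 6: SEND seq=163 -> in-order
Step 7: SEND seq=318 -> in-order

Answer: yes yes no no yes yes yes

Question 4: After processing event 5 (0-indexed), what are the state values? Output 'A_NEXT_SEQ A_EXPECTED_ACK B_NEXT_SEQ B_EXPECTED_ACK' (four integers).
After event 0: A_seq=0 A_ack=343 B_seq=343 B_ack=0
After event 1: A_seq=20 A_ack=343 B_seq=343 B_ack=20
After event 2: A_seq=20 A_ack=343 B_seq=363 B_ack=20
After event 3: A_seq=20 A_ack=343 B_seq=478 B_ack=20
After event 4: A_seq=20 A_ack=343 B_seq=539 B_ack=20
After event 5: A_seq=163 A_ack=343 B_seq=539 B_ack=163

163 343 539 163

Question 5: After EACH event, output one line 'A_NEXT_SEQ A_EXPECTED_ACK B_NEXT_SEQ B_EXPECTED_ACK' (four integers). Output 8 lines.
0 343 343 0
20 343 343 20
20 343 363 20
20 343 478 20
20 343 539 20
163 343 539 163
318 343 539 318
386 343 539 386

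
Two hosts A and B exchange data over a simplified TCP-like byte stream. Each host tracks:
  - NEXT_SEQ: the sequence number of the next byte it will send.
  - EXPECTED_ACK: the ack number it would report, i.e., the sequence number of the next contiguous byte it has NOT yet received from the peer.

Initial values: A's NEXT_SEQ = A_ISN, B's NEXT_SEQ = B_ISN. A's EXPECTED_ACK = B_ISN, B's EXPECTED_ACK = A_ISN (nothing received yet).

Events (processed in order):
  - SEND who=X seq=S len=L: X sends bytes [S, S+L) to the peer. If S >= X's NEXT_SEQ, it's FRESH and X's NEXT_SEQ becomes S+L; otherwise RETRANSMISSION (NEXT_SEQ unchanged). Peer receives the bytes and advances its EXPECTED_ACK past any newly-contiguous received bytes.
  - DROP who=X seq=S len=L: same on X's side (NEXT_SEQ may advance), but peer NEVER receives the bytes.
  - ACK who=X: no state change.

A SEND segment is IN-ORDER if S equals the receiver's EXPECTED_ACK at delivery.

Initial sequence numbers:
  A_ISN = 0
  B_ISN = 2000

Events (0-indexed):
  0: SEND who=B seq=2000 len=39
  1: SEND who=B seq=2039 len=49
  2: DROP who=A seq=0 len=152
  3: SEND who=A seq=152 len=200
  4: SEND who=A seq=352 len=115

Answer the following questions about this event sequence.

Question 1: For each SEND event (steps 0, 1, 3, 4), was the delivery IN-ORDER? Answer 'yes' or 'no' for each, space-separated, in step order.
Step 0: SEND seq=2000 -> in-order
Step 1: SEND seq=2039 -> in-order
Step 3: SEND seq=152 -> out-of-order
Step 4: SEND seq=352 -> out-of-order

Answer: yes yes no no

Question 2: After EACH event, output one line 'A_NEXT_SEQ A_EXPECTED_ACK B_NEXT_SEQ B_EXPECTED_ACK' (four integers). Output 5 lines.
0 2039 2039 0
0 2088 2088 0
152 2088 2088 0
352 2088 2088 0
467 2088 2088 0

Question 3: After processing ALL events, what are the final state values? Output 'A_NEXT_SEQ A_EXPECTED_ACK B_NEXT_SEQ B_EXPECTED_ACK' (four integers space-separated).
After event 0: A_seq=0 A_ack=2039 B_seq=2039 B_ack=0
After event 1: A_seq=0 A_ack=2088 B_seq=2088 B_ack=0
After event 2: A_seq=152 A_ack=2088 B_seq=2088 B_ack=0
After event 3: A_seq=352 A_ack=2088 B_seq=2088 B_ack=0
After event 4: A_seq=467 A_ack=2088 B_seq=2088 B_ack=0

Answer: 467 2088 2088 0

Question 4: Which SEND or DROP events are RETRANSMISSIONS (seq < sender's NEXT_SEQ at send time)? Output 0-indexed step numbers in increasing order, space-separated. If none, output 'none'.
Step 0: SEND seq=2000 -> fresh
Step 1: SEND seq=2039 -> fresh
Step 2: DROP seq=0 -> fresh
Step 3: SEND seq=152 -> fresh
Step 4: SEND seq=352 -> fresh

Answer: none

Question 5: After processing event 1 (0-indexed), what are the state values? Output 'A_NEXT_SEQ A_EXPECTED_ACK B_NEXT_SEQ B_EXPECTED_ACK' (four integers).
After event 0: A_seq=0 A_ack=2039 B_seq=2039 B_ack=0
After event 1: A_seq=0 A_ack=2088 B_seq=2088 B_ack=0

0 2088 2088 0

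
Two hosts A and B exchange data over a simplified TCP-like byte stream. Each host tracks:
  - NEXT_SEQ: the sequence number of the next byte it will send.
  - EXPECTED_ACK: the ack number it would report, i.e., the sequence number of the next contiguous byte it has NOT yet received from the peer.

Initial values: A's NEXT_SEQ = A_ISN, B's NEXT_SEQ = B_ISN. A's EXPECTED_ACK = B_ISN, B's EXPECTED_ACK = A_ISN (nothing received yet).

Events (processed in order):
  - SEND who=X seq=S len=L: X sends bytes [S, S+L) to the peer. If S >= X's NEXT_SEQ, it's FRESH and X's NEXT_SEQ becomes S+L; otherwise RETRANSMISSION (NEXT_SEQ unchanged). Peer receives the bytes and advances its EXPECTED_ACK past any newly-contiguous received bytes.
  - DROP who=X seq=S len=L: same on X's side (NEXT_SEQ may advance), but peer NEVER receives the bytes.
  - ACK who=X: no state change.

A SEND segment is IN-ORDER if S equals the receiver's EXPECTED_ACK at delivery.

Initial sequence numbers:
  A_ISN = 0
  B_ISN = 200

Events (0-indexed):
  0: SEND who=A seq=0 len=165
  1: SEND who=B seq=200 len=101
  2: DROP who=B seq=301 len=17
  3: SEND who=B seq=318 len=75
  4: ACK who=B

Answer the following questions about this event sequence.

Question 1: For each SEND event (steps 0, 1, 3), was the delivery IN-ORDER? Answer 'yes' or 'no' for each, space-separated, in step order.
Step 0: SEND seq=0 -> in-order
Step 1: SEND seq=200 -> in-order
Step 3: SEND seq=318 -> out-of-order

Answer: yes yes no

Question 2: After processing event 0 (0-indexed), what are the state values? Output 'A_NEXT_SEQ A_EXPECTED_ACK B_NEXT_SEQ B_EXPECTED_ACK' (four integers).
After event 0: A_seq=165 A_ack=200 B_seq=200 B_ack=165

165 200 200 165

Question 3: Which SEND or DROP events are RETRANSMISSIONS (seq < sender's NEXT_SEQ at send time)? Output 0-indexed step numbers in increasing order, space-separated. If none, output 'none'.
Step 0: SEND seq=0 -> fresh
Step 1: SEND seq=200 -> fresh
Step 2: DROP seq=301 -> fresh
Step 3: SEND seq=318 -> fresh

Answer: none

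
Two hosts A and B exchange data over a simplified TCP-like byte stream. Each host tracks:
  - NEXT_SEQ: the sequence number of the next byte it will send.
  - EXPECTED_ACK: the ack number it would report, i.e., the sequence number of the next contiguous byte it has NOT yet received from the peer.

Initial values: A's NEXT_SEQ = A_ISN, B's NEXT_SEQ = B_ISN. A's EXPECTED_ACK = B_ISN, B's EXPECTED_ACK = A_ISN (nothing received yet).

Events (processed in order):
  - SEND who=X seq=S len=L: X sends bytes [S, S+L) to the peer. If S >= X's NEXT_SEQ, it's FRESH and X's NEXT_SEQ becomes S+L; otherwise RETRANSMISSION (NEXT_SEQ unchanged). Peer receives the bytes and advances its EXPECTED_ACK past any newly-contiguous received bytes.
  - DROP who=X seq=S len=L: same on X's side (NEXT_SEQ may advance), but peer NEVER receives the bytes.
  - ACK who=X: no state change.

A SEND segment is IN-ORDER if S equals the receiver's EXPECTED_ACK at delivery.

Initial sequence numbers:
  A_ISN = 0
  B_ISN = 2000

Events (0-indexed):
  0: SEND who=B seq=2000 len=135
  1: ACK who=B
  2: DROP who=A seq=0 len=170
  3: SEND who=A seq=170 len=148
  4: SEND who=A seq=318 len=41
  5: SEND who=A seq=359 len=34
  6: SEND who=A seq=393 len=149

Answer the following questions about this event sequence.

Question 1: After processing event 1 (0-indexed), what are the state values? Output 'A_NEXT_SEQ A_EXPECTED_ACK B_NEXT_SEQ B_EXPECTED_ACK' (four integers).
After event 0: A_seq=0 A_ack=2135 B_seq=2135 B_ack=0
After event 1: A_seq=0 A_ack=2135 B_seq=2135 B_ack=0

0 2135 2135 0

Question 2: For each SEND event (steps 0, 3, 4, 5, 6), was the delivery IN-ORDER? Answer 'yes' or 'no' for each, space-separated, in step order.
Answer: yes no no no no

Derivation:
Step 0: SEND seq=2000 -> in-order
Step 3: SEND seq=170 -> out-of-order
Step 4: SEND seq=318 -> out-of-order
Step 5: SEND seq=359 -> out-of-order
Step 6: SEND seq=393 -> out-of-order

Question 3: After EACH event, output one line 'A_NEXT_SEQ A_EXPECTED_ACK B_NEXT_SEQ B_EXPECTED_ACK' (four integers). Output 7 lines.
0 2135 2135 0
0 2135 2135 0
170 2135 2135 0
318 2135 2135 0
359 2135 2135 0
393 2135 2135 0
542 2135 2135 0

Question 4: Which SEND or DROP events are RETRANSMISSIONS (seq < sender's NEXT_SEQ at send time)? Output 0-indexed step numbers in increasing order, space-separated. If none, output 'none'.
Answer: none

Derivation:
Step 0: SEND seq=2000 -> fresh
Step 2: DROP seq=0 -> fresh
Step 3: SEND seq=170 -> fresh
Step 4: SEND seq=318 -> fresh
Step 5: SEND seq=359 -> fresh
Step 6: SEND seq=393 -> fresh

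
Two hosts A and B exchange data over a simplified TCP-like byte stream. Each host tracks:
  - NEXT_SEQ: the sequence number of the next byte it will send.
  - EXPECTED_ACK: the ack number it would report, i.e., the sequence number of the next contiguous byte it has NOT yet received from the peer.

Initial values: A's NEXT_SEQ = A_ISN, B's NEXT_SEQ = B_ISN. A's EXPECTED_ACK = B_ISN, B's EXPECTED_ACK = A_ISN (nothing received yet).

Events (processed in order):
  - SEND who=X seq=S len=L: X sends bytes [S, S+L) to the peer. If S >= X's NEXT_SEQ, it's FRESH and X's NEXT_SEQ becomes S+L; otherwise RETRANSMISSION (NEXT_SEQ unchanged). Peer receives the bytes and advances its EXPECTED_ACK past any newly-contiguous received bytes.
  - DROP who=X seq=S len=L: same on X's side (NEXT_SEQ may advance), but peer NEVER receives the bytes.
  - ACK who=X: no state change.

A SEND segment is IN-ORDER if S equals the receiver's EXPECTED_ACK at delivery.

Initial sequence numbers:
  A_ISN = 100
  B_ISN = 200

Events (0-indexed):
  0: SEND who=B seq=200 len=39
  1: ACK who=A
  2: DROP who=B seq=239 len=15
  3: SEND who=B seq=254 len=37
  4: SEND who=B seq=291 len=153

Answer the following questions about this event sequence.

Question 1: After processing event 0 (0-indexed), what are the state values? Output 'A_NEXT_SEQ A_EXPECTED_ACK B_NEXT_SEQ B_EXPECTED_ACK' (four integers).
After event 0: A_seq=100 A_ack=239 B_seq=239 B_ack=100

100 239 239 100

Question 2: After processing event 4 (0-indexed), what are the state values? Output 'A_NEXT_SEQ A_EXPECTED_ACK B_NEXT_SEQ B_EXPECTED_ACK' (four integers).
After event 0: A_seq=100 A_ack=239 B_seq=239 B_ack=100
After event 1: A_seq=100 A_ack=239 B_seq=239 B_ack=100
After event 2: A_seq=100 A_ack=239 B_seq=254 B_ack=100
After event 3: A_seq=100 A_ack=239 B_seq=291 B_ack=100
After event 4: A_seq=100 A_ack=239 B_seq=444 B_ack=100

100 239 444 100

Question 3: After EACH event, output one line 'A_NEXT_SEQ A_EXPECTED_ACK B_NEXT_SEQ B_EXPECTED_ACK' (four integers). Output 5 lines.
100 239 239 100
100 239 239 100
100 239 254 100
100 239 291 100
100 239 444 100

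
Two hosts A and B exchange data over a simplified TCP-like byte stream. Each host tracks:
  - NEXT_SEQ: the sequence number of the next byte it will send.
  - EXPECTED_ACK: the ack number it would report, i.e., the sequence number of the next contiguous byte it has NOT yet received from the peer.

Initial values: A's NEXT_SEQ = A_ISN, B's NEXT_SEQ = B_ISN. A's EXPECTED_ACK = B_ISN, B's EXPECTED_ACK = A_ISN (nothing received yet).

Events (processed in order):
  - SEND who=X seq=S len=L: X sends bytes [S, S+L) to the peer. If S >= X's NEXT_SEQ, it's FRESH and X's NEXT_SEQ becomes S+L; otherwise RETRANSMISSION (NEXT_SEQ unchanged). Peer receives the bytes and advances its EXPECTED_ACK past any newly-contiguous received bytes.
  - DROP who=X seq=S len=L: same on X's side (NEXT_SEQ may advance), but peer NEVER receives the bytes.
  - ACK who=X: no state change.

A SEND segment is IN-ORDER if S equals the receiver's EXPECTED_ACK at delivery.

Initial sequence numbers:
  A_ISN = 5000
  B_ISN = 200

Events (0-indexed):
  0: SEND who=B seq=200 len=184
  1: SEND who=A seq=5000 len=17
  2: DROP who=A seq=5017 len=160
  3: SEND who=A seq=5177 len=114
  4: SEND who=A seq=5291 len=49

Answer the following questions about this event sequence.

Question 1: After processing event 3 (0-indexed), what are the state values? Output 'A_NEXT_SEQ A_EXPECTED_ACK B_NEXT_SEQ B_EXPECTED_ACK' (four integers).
After event 0: A_seq=5000 A_ack=384 B_seq=384 B_ack=5000
After event 1: A_seq=5017 A_ack=384 B_seq=384 B_ack=5017
After event 2: A_seq=5177 A_ack=384 B_seq=384 B_ack=5017
After event 3: A_seq=5291 A_ack=384 B_seq=384 B_ack=5017

5291 384 384 5017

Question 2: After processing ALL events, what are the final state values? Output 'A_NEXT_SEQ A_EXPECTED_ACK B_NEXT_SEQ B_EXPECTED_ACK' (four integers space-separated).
Answer: 5340 384 384 5017

Derivation:
After event 0: A_seq=5000 A_ack=384 B_seq=384 B_ack=5000
After event 1: A_seq=5017 A_ack=384 B_seq=384 B_ack=5017
After event 2: A_seq=5177 A_ack=384 B_seq=384 B_ack=5017
After event 3: A_seq=5291 A_ack=384 B_seq=384 B_ack=5017
After event 4: A_seq=5340 A_ack=384 B_seq=384 B_ack=5017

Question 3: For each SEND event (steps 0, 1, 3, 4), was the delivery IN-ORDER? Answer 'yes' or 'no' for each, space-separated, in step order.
Step 0: SEND seq=200 -> in-order
Step 1: SEND seq=5000 -> in-order
Step 3: SEND seq=5177 -> out-of-order
Step 4: SEND seq=5291 -> out-of-order

Answer: yes yes no no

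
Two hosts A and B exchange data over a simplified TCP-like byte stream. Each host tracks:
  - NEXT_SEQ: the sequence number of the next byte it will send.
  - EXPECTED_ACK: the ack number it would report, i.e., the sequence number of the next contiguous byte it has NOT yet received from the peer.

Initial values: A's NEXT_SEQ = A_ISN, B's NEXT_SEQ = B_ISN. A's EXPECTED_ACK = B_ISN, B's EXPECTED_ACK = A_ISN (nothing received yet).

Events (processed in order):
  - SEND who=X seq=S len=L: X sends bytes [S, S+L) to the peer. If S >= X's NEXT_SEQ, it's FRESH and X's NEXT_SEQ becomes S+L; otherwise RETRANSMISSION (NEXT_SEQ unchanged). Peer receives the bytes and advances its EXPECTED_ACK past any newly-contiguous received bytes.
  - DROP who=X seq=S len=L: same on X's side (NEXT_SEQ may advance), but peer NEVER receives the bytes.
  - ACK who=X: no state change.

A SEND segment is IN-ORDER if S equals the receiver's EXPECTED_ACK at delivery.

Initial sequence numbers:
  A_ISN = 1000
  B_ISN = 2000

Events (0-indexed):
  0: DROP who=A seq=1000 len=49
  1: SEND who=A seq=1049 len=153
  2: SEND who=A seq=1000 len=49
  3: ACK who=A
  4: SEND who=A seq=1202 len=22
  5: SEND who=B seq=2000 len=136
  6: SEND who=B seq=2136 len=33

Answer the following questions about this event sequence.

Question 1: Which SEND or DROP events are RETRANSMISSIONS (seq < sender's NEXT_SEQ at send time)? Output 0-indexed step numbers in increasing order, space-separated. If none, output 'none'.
Answer: 2

Derivation:
Step 0: DROP seq=1000 -> fresh
Step 1: SEND seq=1049 -> fresh
Step 2: SEND seq=1000 -> retransmit
Step 4: SEND seq=1202 -> fresh
Step 5: SEND seq=2000 -> fresh
Step 6: SEND seq=2136 -> fresh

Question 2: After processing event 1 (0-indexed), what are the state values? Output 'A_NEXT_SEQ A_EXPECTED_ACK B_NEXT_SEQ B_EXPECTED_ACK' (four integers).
After event 0: A_seq=1049 A_ack=2000 B_seq=2000 B_ack=1000
After event 1: A_seq=1202 A_ack=2000 B_seq=2000 B_ack=1000

1202 2000 2000 1000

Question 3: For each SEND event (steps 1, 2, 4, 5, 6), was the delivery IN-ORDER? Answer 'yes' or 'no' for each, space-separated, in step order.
Answer: no yes yes yes yes

Derivation:
Step 1: SEND seq=1049 -> out-of-order
Step 2: SEND seq=1000 -> in-order
Step 4: SEND seq=1202 -> in-order
Step 5: SEND seq=2000 -> in-order
Step 6: SEND seq=2136 -> in-order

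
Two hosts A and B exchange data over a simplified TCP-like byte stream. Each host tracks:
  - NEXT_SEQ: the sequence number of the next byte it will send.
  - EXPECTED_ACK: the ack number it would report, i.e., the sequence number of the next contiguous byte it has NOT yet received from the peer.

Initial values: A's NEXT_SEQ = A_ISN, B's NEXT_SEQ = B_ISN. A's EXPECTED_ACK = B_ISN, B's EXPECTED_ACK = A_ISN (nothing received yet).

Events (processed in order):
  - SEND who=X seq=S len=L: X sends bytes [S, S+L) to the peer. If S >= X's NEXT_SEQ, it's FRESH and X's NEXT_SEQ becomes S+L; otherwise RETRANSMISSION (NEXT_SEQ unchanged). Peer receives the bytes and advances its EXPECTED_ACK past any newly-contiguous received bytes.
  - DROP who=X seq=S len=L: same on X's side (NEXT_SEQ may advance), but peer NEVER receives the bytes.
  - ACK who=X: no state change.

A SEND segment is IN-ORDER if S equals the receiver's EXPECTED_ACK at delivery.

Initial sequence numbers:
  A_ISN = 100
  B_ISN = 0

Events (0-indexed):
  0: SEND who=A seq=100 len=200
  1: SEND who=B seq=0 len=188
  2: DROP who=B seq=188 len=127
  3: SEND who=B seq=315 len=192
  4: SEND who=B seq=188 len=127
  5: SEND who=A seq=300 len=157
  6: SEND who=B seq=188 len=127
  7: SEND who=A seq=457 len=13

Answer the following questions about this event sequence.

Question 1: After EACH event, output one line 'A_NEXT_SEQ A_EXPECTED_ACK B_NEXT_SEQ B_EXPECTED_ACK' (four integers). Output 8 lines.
300 0 0 300
300 188 188 300
300 188 315 300
300 188 507 300
300 507 507 300
457 507 507 457
457 507 507 457
470 507 507 470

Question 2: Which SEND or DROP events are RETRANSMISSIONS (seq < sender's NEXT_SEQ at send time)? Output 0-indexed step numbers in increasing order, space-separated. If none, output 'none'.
Answer: 4 6

Derivation:
Step 0: SEND seq=100 -> fresh
Step 1: SEND seq=0 -> fresh
Step 2: DROP seq=188 -> fresh
Step 3: SEND seq=315 -> fresh
Step 4: SEND seq=188 -> retransmit
Step 5: SEND seq=300 -> fresh
Step 6: SEND seq=188 -> retransmit
Step 7: SEND seq=457 -> fresh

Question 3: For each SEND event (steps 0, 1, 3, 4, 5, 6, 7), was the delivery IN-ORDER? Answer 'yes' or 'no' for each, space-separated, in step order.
Step 0: SEND seq=100 -> in-order
Step 1: SEND seq=0 -> in-order
Step 3: SEND seq=315 -> out-of-order
Step 4: SEND seq=188 -> in-order
Step 5: SEND seq=300 -> in-order
Step 6: SEND seq=188 -> out-of-order
Step 7: SEND seq=457 -> in-order

Answer: yes yes no yes yes no yes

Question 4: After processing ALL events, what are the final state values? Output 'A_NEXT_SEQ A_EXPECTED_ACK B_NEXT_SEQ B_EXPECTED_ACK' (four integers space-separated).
Answer: 470 507 507 470

Derivation:
After event 0: A_seq=300 A_ack=0 B_seq=0 B_ack=300
After event 1: A_seq=300 A_ack=188 B_seq=188 B_ack=300
After event 2: A_seq=300 A_ack=188 B_seq=315 B_ack=300
After event 3: A_seq=300 A_ack=188 B_seq=507 B_ack=300
After event 4: A_seq=300 A_ack=507 B_seq=507 B_ack=300
After event 5: A_seq=457 A_ack=507 B_seq=507 B_ack=457
After event 6: A_seq=457 A_ack=507 B_seq=507 B_ack=457
After event 7: A_seq=470 A_ack=507 B_seq=507 B_ack=470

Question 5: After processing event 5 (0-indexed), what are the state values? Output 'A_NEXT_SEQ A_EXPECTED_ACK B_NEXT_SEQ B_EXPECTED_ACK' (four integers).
After event 0: A_seq=300 A_ack=0 B_seq=0 B_ack=300
After event 1: A_seq=300 A_ack=188 B_seq=188 B_ack=300
After event 2: A_seq=300 A_ack=188 B_seq=315 B_ack=300
After event 3: A_seq=300 A_ack=188 B_seq=507 B_ack=300
After event 4: A_seq=300 A_ack=507 B_seq=507 B_ack=300
After event 5: A_seq=457 A_ack=507 B_seq=507 B_ack=457

457 507 507 457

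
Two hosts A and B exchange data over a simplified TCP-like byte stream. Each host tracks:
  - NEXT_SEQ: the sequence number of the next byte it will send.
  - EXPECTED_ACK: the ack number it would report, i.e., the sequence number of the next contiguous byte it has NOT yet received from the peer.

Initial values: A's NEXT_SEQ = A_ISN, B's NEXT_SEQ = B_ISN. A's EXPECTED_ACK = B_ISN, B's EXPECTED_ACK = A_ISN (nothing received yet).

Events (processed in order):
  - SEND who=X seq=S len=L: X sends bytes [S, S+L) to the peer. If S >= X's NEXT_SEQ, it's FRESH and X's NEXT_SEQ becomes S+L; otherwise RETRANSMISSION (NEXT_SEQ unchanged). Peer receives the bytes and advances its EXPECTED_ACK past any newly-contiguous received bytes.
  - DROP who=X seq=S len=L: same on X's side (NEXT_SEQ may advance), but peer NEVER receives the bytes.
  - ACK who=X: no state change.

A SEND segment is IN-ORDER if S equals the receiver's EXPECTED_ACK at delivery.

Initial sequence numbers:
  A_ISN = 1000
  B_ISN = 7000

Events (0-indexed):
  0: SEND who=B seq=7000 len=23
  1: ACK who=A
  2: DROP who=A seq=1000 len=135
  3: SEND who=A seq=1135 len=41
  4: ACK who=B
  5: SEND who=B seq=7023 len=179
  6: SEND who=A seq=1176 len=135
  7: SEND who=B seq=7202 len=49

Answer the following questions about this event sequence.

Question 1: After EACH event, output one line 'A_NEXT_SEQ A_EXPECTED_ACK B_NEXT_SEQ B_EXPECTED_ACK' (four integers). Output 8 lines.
1000 7023 7023 1000
1000 7023 7023 1000
1135 7023 7023 1000
1176 7023 7023 1000
1176 7023 7023 1000
1176 7202 7202 1000
1311 7202 7202 1000
1311 7251 7251 1000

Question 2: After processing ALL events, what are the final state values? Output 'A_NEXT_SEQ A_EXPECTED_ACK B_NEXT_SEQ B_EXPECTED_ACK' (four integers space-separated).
After event 0: A_seq=1000 A_ack=7023 B_seq=7023 B_ack=1000
After event 1: A_seq=1000 A_ack=7023 B_seq=7023 B_ack=1000
After event 2: A_seq=1135 A_ack=7023 B_seq=7023 B_ack=1000
After event 3: A_seq=1176 A_ack=7023 B_seq=7023 B_ack=1000
After event 4: A_seq=1176 A_ack=7023 B_seq=7023 B_ack=1000
After event 5: A_seq=1176 A_ack=7202 B_seq=7202 B_ack=1000
After event 6: A_seq=1311 A_ack=7202 B_seq=7202 B_ack=1000
After event 7: A_seq=1311 A_ack=7251 B_seq=7251 B_ack=1000

Answer: 1311 7251 7251 1000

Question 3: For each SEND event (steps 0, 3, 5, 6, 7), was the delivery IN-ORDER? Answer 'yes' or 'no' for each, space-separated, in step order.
Answer: yes no yes no yes

Derivation:
Step 0: SEND seq=7000 -> in-order
Step 3: SEND seq=1135 -> out-of-order
Step 5: SEND seq=7023 -> in-order
Step 6: SEND seq=1176 -> out-of-order
Step 7: SEND seq=7202 -> in-order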